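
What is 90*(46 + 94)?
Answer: 12600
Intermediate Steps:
90*(46 + 94) = 90*140 = 12600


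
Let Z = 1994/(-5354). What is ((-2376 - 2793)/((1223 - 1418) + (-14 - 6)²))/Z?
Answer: 13837413/204385 ≈ 67.703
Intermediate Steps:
Z = -997/2677 (Z = 1994*(-1/5354) = -997/2677 ≈ -0.37243)
((-2376 - 2793)/((1223 - 1418) + (-14 - 6)²))/Z = ((-2376 - 2793)/((1223 - 1418) + (-14 - 6)²))/(-997/2677) = -5169/(-195 + (-20)²)*(-2677/997) = -5169/(-195 + 400)*(-2677/997) = -5169/205*(-2677/997) = 13837413/204385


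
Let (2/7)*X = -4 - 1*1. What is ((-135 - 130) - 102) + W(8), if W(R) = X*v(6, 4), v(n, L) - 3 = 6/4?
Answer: -1783/4 ≈ -445.75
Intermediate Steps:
v(n, L) = 9/2 (v(n, L) = 3 + 6/4 = 3 + 6*(¼) = 3 + 3/2 = 9/2)
X = -35/2 (X = 7*(-4 - 1*1)/2 = 7*(-4 - 1)/2 = (7/2)*(-5) = -35/2 ≈ -17.500)
W(R) = -315/4 (W(R) = -35/2*9/2 = -315/4)
((-135 - 130) - 102) + W(8) = ((-135 - 130) - 102) - 315/4 = (-265 - 102) - 315/4 = -367 - 315/4 = -1783/4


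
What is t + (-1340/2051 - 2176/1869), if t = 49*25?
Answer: 669835477/547617 ≈ 1223.2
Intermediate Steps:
t = 1225
t + (-1340/2051 - 2176/1869) = 1225 + (-1340/2051 - 2176/1869) = 1225 - 995348/547617 = 669835477/547617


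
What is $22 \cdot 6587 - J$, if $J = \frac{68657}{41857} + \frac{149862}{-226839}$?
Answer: $\frac{458640049740511}{3164933341} \approx 1.4491 \cdot 10^{5}$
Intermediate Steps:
$J = \frac{3100437163}{3164933341}$ ($J = 68657 \cdot \frac{1}{41857} + 149862 \left(- \frac{1}{226839}\right) = \frac{68657}{41857} - \frac{49954}{75613} = \frac{3100437163}{3164933341} \approx 0.97962$)
$22 \cdot 6587 - J = 22 \cdot 6587 - \frac{3100437163}{3164933341} = 144914 - \frac{3100437163}{3164933341} = \frac{458640049740511}{3164933341}$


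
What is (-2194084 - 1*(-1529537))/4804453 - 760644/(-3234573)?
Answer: 55738983863/575568664947 ≈ 0.096842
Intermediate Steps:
(-2194084 - 1*(-1529537))/4804453 - 760644/(-3234573) = (-2194084 + 1529537)*(1/4804453) - 760644*(-1/3234573) = -664547*1/4804453 + 28172/119799 = -664547/4804453 + 28172/119799 = 55738983863/575568664947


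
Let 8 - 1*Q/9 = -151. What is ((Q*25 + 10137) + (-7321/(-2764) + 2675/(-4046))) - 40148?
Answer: 32240934541/5591572 ≈ 5766.0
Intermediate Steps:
Q = 1431 (Q = 72 - 9*(-151) = 72 + 1359 = 1431)
((Q*25 + 10137) + (-7321/(-2764) + 2675/(-4046))) - 40148 = ((1431*25 + 10137) + (-7321/(-2764) + 2675/(-4046))) - 40148 = ((35775 + 10137) + (-7321*(-1/2764) + 2675*(-1/4046))) - 40148 = (45912 + (7321/2764 - 2675/4046)) - 40148 = (45912 + 11113533/5591572) - 40148 = 256731367197/5591572 - 40148 = 32240934541/5591572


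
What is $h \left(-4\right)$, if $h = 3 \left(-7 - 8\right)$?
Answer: $180$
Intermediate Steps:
$h = -45$ ($h = 3 \left(-15\right) = -45$)
$h \left(-4\right) = \left(-45\right) \left(-4\right) = 180$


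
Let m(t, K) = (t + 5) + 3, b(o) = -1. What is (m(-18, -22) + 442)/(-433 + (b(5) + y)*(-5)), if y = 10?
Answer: -216/239 ≈ -0.90377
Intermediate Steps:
m(t, K) = 8 + t (m(t, K) = (5 + t) + 3 = 8 + t)
(m(-18, -22) + 442)/(-433 + (b(5) + y)*(-5)) = ((8 - 18) + 442)/(-433 + (-1 + 10)*(-5)) = (-10 + 442)/(-433 + 9*(-5)) = 432/(-433 - 45) = 432/(-478) = 432*(-1/478) = -216/239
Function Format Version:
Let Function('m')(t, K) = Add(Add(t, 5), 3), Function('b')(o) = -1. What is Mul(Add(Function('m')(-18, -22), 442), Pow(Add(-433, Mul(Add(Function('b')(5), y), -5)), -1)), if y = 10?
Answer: Rational(-216, 239) ≈ -0.90377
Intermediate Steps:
Function('m')(t, K) = Add(8, t) (Function('m')(t, K) = Add(Add(5, t), 3) = Add(8, t))
Mul(Add(Function('m')(-18, -22), 442), Pow(Add(-433, Mul(Add(Function('b')(5), y), -5)), -1)) = Mul(Add(Add(8, -18), 442), Pow(Add(-433, Mul(Add(-1, 10), -5)), -1)) = Mul(Add(-10, 442), Pow(Add(-433, Mul(9, -5)), -1)) = Mul(432, Pow(Add(-433, -45), -1)) = Mul(432, Pow(-478, -1)) = Mul(432, Rational(-1, 478)) = Rational(-216, 239)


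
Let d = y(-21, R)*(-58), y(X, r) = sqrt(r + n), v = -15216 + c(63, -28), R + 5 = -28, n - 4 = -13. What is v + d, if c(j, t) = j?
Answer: -15153 - 58*I*sqrt(42) ≈ -15153.0 - 375.88*I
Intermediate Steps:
n = -9 (n = 4 - 13 = -9)
R = -33 (R = -5 - 28 = -33)
v = -15153 (v = -15216 + 63 = -15153)
y(X, r) = sqrt(-9 + r) (y(X, r) = sqrt(r - 9) = sqrt(-9 + r))
d = -58*I*sqrt(42) (d = sqrt(-9 - 33)*(-58) = sqrt(-42)*(-58) = (I*sqrt(42))*(-58) = -58*I*sqrt(42) ≈ -375.88*I)
v + d = -15153 - 58*I*sqrt(42)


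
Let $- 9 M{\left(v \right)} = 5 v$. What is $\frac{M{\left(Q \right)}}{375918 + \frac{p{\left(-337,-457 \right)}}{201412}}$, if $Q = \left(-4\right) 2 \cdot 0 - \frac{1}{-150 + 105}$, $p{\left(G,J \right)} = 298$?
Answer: $- \frac{100706}{3066433058817} \approx -3.2841 \cdot 10^{-8}$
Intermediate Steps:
$Q = \frac{1}{45}$ ($Q = \left(-8\right) 0 - \frac{1}{-45} = 0 - - \frac{1}{45} = 0 + \frac{1}{45} = \frac{1}{45} \approx 0.022222$)
$M{\left(v \right)} = - \frac{5 v}{9}$
$\frac{M{\left(Q \right)}}{375918 + \frac{p{\left(-337,-457 \right)}}{201412}} = \frac{\left(- \frac{5}{9}\right) \frac{1}{45}}{375918 + \frac{298}{201412}} = - \frac{1}{81 \left(375918 + 298 \cdot \frac{1}{201412}\right)} = - \frac{1}{81 \left(375918 + \frac{149}{100706}\right)} = - \frac{1}{81 \cdot \frac{37857198257}{100706}} = \left(- \frac{1}{81}\right) \frac{100706}{37857198257} = - \frac{100706}{3066433058817}$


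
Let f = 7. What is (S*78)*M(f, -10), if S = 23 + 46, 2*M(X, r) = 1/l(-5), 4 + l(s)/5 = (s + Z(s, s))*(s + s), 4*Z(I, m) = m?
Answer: 46/5 ≈ 9.2000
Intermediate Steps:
Z(I, m) = m/4
l(s) = -20 + 25*s²/2 (l(s) = -20 + 5*((s + s/4)*(s + s)) = -20 + 5*((5*s/4)*(2*s)) = -20 + 5*(5*s²/2) = -20 + 25*s²/2)
M(X, r) = 1/585 (M(X, r) = 1/(2*(-20 + (25/2)*(-5)²)) = 1/(2*(-20 + (25/2)*25)) = 1/(2*(-20 + 625/2)) = 1/(2*(585/2)) = (½)*(2/585) = 1/585)
S = 69
(S*78)*M(f, -10) = (69*78)*(1/585) = 5382*(1/585) = 46/5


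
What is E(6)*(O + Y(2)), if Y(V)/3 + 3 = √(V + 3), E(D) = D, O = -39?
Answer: -288 + 18*√5 ≈ -247.75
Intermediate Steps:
Y(V) = -9 + 3*√(3 + V) (Y(V) = -9 + 3*√(V + 3) = -9 + 3*√(3 + V))
E(6)*(O + Y(2)) = 6*(-39 + (-9 + 3*√(3 + 2))) = 6*(-39 + (-9 + 3*√5)) = 6*(-48 + 3*√5) = -288 + 18*√5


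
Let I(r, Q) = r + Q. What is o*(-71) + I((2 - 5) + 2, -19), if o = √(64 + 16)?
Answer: -20 - 284*√5 ≈ -655.04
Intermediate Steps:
I(r, Q) = Q + r
o = 4*√5 (o = √80 = 4*√5 ≈ 8.9443)
o*(-71) + I((2 - 5) + 2, -19) = (4*√5)*(-71) + (-19 + ((2 - 5) + 2)) = -284*√5 + (-19 + (-3 + 2)) = -284*√5 + (-19 - 1) = -284*√5 - 20 = -20 - 284*√5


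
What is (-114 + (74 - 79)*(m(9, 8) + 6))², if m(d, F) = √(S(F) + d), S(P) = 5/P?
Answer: 167813/8 + 360*√154 ≈ 25444.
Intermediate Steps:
m(d, F) = √(d + 5/F) (m(d, F) = √(5/F + d) = √(d + 5/F))
(-114 + (74 - 79)*(m(9, 8) + 6))² = (-114 + (74 - 79)*(√(9 + 5/8) + 6))² = (-114 - 5*(√(9 + 5*(⅛)) + 6))² = (-114 - 5*(√(9 + 5/8) + 6))² = (-114 - 5*(√(77/8) + 6))² = (-114 - 5*(√154/4 + 6))² = (-114 - 5*(6 + √154/4))² = (-114 + (-30 - 5*√154/4))² = (-144 - 5*√154/4)²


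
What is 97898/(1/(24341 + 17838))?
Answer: 4129239742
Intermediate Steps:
97898/(1/(24341 + 17838)) = 97898/(1/42179) = 97898*42179 = 4129239742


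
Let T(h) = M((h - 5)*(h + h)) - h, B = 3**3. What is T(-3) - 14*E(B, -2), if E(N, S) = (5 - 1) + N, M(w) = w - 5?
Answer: -388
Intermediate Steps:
B = 27
M(w) = -5 + w
E(N, S) = 4 + N
T(h) = -5 - h + 2*h*(-5 + h) (T(h) = (-5 + (h - 5)*(h + h)) - h = (-5 + (-5 + h)*(2*h)) - h = (-5 + 2*h*(-5 + h)) - h = -5 - h + 2*h*(-5 + h))
T(-3) - 14*E(B, -2) = (-5 - 1*(-3) + 2*(-3)*(-5 - 3)) - 14*(4 + 27) = (-5 + 3 + 2*(-3)*(-8)) - 14*31 = (-5 + 3 + 48) - 434 = 46 - 434 = -388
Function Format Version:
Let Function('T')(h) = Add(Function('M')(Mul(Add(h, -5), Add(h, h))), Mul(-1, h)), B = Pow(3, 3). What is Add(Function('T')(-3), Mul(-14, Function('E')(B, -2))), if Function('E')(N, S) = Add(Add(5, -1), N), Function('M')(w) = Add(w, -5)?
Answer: -388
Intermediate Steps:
B = 27
Function('M')(w) = Add(-5, w)
Function('E')(N, S) = Add(4, N)
Function('T')(h) = Add(-5, Mul(-1, h), Mul(2, h, Add(-5, h))) (Function('T')(h) = Add(Add(-5, Mul(Add(h, -5), Add(h, h))), Mul(-1, h)) = Add(Add(-5, Mul(Add(-5, h), Mul(2, h))), Mul(-1, h)) = Add(Add(-5, Mul(2, h, Add(-5, h))), Mul(-1, h)) = Add(-5, Mul(-1, h), Mul(2, h, Add(-5, h))))
Add(Function('T')(-3), Mul(-14, Function('E')(B, -2))) = Add(Add(-5, Mul(-1, -3), Mul(2, -3, Add(-5, -3))), Mul(-14, Add(4, 27))) = Add(Add(-5, 3, Mul(2, -3, -8)), Mul(-14, 31)) = Add(Add(-5, 3, 48), -434) = Add(46, -434) = -388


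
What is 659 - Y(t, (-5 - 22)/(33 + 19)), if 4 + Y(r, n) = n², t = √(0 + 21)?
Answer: 1792023/2704 ≈ 662.73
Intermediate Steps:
t = √21 ≈ 4.5826
Y(r, n) = -4 + n²
659 - Y(t, (-5 - 22)/(33 + 19)) = 659 - (-4 + ((-5 - 22)/(33 + 19))²) = 659 - (-4 + (-27/52)²) = 659 - (-4 + 729/2704) = 659 - 1*(-10087/2704) = 659 + 10087/2704 = 1792023/2704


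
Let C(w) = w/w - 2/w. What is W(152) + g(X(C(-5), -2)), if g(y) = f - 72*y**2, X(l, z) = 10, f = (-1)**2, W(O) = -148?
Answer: -7347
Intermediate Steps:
C(w) = 1 - 2/w
f = 1
g(y) = 1 - 72*y**2
W(152) + g(X(C(-5), -2)) = -148 + (1 - 72*10**2) = -148 + (1 - 72*100) = -148 + (1 - 7200) = -148 - 7199 = -7347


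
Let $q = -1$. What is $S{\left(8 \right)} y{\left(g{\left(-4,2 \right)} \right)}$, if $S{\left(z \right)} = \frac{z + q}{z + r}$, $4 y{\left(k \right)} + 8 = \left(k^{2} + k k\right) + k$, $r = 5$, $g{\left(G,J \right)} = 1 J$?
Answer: $\frac{7}{26} \approx 0.26923$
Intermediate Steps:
$g{\left(G,J \right)} = J$
$y{\left(k \right)} = -2 + \frac{k^{2}}{2} + \frac{k}{4}$ ($y{\left(k \right)} = -2 + \frac{\left(k^{2} + k k\right) + k}{4} = -2 + \frac{\left(k^{2} + k^{2}\right) + k}{4} = -2 + \frac{2 k^{2} + k}{4} = -2 + \frac{k + 2 k^{2}}{4} = -2 + \left(\frac{k^{2}}{2} + \frac{k}{4}\right) = -2 + \frac{k^{2}}{2} + \frac{k}{4}$)
$S{\left(z \right)} = \frac{-1 + z}{5 + z}$ ($S{\left(z \right)} = \frac{z - 1}{z + 5} = \frac{-1 + z}{5 + z}$)
$S{\left(8 \right)} y{\left(g{\left(-4,2 \right)} \right)} = \frac{-1 + 8}{5 + 8} \left(-2 + \frac{2^{2}}{2} + \frac{1}{4} \cdot 2\right) = \frac{1}{13} \cdot 7 \left(-2 + \frac{1}{2} \cdot 4 + \frac{1}{2}\right) = \frac{1}{13} \cdot 7 \left(-2 + 2 + \frac{1}{2}\right) = \frac{7}{13} \cdot \frac{1}{2} = \frac{7}{26}$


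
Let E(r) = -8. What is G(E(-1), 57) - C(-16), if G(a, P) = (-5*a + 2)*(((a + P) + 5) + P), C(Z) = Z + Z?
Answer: 4694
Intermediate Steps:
C(Z) = 2*Z
G(a, P) = (2 - 5*a)*(5 + a + 2*P) (G(a, P) = (2 - 5*a)*(((P + a) + 5) + P) = (2 - 5*a)*((5 + P + a) + P) = (2 - 5*a)*(5 + a + 2*P))
G(E(-1), 57) - C(-16) = (10 - 23*(-8) - 5*(-8)² + 4*57 - 10*57*(-8)) - 2*(-16) = (10 + 184 - 5*64 + 228 + 4560) - 1*(-32) = (10 + 184 - 320 + 228 + 4560) + 32 = 4662 + 32 = 4694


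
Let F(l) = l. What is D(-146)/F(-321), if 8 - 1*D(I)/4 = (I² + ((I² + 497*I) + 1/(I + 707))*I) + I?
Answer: 16836906448/180081 ≈ 93496.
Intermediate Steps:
D(I) = 32 - 4*I - 4*I² - 4*I*(I² + 1/(707 + I) + 497*I) (D(I) = 32 - 4*((I² + ((I² + 497*I) + 1/(I + 707))*I) + I) = 32 - 4*((I² + ((I² + 497*I) + 1/(707 + I))*I) + I) = 32 - 4*((I² + (I² + 1/(707 + I) + 497*I)*I) + I) = 32 - 4*((I² + I*(I² + 1/(707 + I) + 497*I)) + I) = 32 - 4*(I + I² + I*(I² + 1/(707 + I) + 497*I)) = 32 + (-4*I - 4*I² - 4*I*(I² + 1/(707 + I) + 497*I)) = 32 - 4*I - 4*I² - 4*I*(I² + 1/(707 + I) + 497*I))
D(-146)/F(-321) = (4*(5656 - 1*(-146)⁴ - 352087*(-146)² - 1205*(-146)³ - 700*(-146))/(707 - 146))/(-321) = (4*(5656 - 1*454371856 - 352087*21316 - 1205*(-3112136) + 102200)/561)*(-1/321) = (4*(1/561)*(5656 - 454371856 - 7505086492 + 3750123880 + 102200))*(-1/321) = (4*(1/561)*(-4209226612))*(-1/321) = -16836906448/561*(-1/321) = 16836906448/180081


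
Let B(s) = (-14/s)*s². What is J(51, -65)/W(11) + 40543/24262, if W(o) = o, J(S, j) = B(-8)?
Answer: 3163317/266882 ≈ 11.853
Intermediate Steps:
B(s) = -14*s
J(S, j) = 112 (J(S, j) = -14*(-8) = 112)
J(51, -65)/W(11) + 40543/24262 = 112/11 + 40543/24262 = 3163317/266882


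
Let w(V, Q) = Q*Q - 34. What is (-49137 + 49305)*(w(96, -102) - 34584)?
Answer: -4067952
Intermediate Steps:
w(V, Q) = -34 + Q² (w(V, Q) = Q² - 34 = -34 + Q²)
(-49137 + 49305)*(w(96, -102) - 34584) = (-49137 + 49305)*((-34 + (-102)²) - 34584) = 168*((-34 + 10404) - 34584) = 168*(10370 - 34584) = 168*(-24214) = -4067952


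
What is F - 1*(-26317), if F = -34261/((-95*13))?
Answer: 32535756/1235 ≈ 26345.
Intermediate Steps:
F = 34261/1235 (F = -34261/(-1235) = -34261*(-1/1235) = 34261/1235 ≈ 27.742)
F - 1*(-26317) = 34261/1235 - 1*(-26317) = 34261/1235 + 26317 = 32535756/1235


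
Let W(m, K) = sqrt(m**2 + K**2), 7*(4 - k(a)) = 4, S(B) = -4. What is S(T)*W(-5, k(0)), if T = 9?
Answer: -4*sqrt(1801)/7 ≈ -24.250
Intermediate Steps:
k(a) = 24/7 (k(a) = 4 - 1/7*4 = 4 - 4/7 = 24/7)
W(m, K) = sqrt(K**2 + m**2)
S(T)*W(-5, k(0)) = -4*sqrt((24/7)**2 + (-5)**2) = -4*sqrt(576/49 + 25) = -4*sqrt(1801)/7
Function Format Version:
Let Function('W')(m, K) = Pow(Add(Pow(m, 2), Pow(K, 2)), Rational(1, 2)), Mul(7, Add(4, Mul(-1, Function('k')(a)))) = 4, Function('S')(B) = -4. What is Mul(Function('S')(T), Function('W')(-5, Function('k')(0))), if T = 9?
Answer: Mul(Rational(-4, 7), Pow(1801, Rational(1, 2))) ≈ -24.250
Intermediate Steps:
Function('k')(a) = Rational(24, 7) (Function('k')(a) = Add(4, Mul(Rational(-1, 7), 4)) = Add(4, Rational(-4, 7)) = Rational(24, 7))
Function('W')(m, K) = Pow(Add(Pow(K, 2), Pow(m, 2)), Rational(1, 2))
Mul(Function('S')(T), Function('W')(-5, Function('k')(0))) = Mul(-4, Pow(Add(Pow(Rational(24, 7), 2), Pow(-5, 2)), Rational(1, 2))) = Mul(-4, Pow(Add(Rational(576, 49), 25), Rational(1, 2))) = Mul(-4, Pow(Rational(1801, 49), Rational(1, 2))) = Mul(-4, Mul(Rational(1, 7), Pow(1801, Rational(1, 2)))) = Mul(Rational(-4, 7), Pow(1801, Rational(1, 2)))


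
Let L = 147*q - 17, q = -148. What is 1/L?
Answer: -1/21773 ≈ -4.5928e-5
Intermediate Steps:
L = -21773 (L = 147*(-148) - 17 = -21756 - 17 = -21773)
1/L = 1/(-21773) = -1/21773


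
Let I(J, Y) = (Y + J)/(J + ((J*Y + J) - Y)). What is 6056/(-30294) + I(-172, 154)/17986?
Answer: -43226490613/216232422318 ≈ -0.19991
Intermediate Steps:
I(J, Y) = (J + Y)/(-Y + 2*J + J*Y) (I(J, Y) = (J + Y)/(J + ((J + J*Y) - Y)) = (J + Y)/(J + (J - Y + J*Y)) = (J + Y)/(-Y + 2*J + J*Y))
6056/(-30294) + I(-172, 154)/17986 = 6056/(-30294) + ((-172 + 154)/(-1*154 + 2*(-172) - 172*154))/17986 = 6056*(-1/30294) + (-18/(-154 - 344 - 26488))*(1/17986) = -3028/15147 + (-18/(-26986))*(1/17986) = -3028/15147 - 1/26986*(-18)*(1/17986) = -3028/15147 + (9/13493)*(1/17986) = -3028/15147 + 9/242685098 = -43226490613/216232422318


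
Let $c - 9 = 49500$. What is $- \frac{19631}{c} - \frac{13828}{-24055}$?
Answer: $\frac{212386747}{1190938995} \approx 0.17834$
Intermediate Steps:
$c = 49509$ ($c = 9 + 49500 = 49509$)
$- \frac{19631}{c} - \frac{13828}{-24055} = - \frac{19631}{49509} - \frac{13828}{-24055} = \left(-19631\right) \frac{1}{49509} - - \frac{13828}{24055} = - \frac{19631}{49509} + \frac{13828}{24055} = \frac{212386747}{1190938995}$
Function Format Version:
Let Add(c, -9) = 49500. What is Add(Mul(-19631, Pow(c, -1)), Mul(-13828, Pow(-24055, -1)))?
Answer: Rational(212386747, 1190938995) ≈ 0.17834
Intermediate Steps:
c = 49509 (c = Add(9, 49500) = 49509)
Add(Mul(-19631, Pow(c, -1)), Mul(-13828, Pow(-24055, -1))) = Add(Mul(-19631, Pow(49509, -1)), Mul(-13828, Pow(-24055, -1))) = Add(Mul(-19631, Rational(1, 49509)), Mul(-13828, Rational(-1, 24055))) = Add(Rational(-19631, 49509), Rational(13828, 24055)) = Rational(212386747, 1190938995)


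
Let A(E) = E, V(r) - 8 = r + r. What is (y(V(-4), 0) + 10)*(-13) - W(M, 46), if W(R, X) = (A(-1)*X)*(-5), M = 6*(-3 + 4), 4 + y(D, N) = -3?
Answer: -269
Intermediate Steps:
V(r) = 8 + 2*r (V(r) = 8 + (r + r) = 8 + 2*r)
y(D, N) = -7 (y(D, N) = -4 - 3 = -7)
M = 6 (M = 6*1 = 6)
W(R, X) = 5*X (W(R, X) = -X*(-5) = 5*X)
(y(V(-4), 0) + 10)*(-13) - W(M, 46) = (-7 + 10)*(-13) - 5*46 = 3*(-13) - 1*230 = -39 - 230 = -269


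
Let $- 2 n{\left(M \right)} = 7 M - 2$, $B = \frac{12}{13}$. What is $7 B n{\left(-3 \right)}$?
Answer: $\frac{966}{13} \approx 74.308$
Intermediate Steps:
$B = \frac{12}{13}$ ($B = 12 \cdot \frac{1}{13} = \frac{12}{13} \approx 0.92308$)
$n{\left(M \right)} = 1 - \frac{7 M}{2}$ ($n{\left(M \right)} = - \frac{7 M - 2}{2} = - \frac{-2 + 7 M}{2} = 1 - \frac{7 M}{2}$)
$7 B n{\left(-3 \right)} = 7 \cdot \frac{12}{13} \left(1 - - \frac{21}{2}\right) = \frac{84 \left(1 + \frac{21}{2}\right)}{13} = \frac{84}{13} \cdot \frac{23}{2} = \frac{966}{13}$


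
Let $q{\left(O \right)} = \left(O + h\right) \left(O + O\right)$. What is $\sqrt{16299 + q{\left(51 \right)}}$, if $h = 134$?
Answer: $\sqrt{35169} \approx 187.53$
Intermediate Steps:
$q{\left(O \right)} = 2 O \left(134 + O\right)$ ($q{\left(O \right)} = \left(O + 134\right) \left(O + O\right) = \left(134 + O\right) 2 O = 2 O \left(134 + O\right)$)
$\sqrt{16299 + q{\left(51 \right)}} = \sqrt{16299 + 2 \cdot 51 \left(134 + 51\right)} = \sqrt{16299 + 2 \cdot 51 \cdot 185} = \sqrt{16299 + 18870} = \sqrt{35169}$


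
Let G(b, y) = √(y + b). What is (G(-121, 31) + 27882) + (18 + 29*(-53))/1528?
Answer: 42602177/1528 + 3*I*√10 ≈ 27881.0 + 9.4868*I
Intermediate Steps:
G(b, y) = √(b + y)
(G(-121, 31) + 27882) + (18 + 29*(-53))/1528 = (√(-121 + 31) + 27882) + (18 + 29*(-53))/1528 = (√(-90) + 27882) + (18 - 1537)*(1/1528) = (3*I*√10 + 27882) - 1519*1/1528 = (27882 + 3*I*√10) - 1519/1528 = 42602177/1528 + 3*I*√10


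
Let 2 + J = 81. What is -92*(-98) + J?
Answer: 9095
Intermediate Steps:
J = 79 (J = -2 + 81 = 79)
-92*(-98) + J = -92*(-98) + 79 = 9016 + 79 = 9095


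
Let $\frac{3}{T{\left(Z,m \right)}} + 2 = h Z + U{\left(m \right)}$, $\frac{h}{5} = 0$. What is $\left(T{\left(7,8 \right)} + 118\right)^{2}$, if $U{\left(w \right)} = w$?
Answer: $\frac{56169}{4} \approx 14042.0$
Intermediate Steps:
$h = 0$ ($h = 5 \cdot 0 = 0$)
$T{\left(Z,m \right)} = \frac{3}{-2 + m}$ ($T{\left(Z,m \right)} = \frac{3}{-2 + \left(0 Z + m\right)} = \frac{3}{-2 + \left(0 + m\right)} = \frac{3}{-2 + m}$)
$\left(T{\left(7,8 \right)} + 118\right)^{2} = \left(\frac{3}{-2 + 8} + 118\right)^{2} = \left(\frac{3}{6} + 118\right)^{2} = \left(3 \cdot \frac{1}{6} + 118\right)^{2} = \left(\frac{1}{2} + 118\right)^{2} = \left(\frac{237}{2}\right)^{2} = \frac{56169}{4}$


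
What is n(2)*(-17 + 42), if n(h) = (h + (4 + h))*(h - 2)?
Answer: 0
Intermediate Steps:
n(h) = (-2 + h)*(4 + 2*h) (n(h) = (4 + 2*h)*(-2 + h) = (-2 + h)*(4 + 2*h))
n(2)*(-17 + 42) = (-8 + 2*2²)*(-17 + 42) = (-8 + 2*4)*25 = (-8 + 8)*25 = 0*25 = 0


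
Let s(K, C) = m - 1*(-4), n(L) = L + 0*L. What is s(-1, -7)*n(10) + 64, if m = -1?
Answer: 94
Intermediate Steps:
n(L) = L (n(L) = L + 0 = L)
s(K, C) = 3 (s(K, C) = -1 - 1*(-4) = -1 + 4 = 3)
s(-1, -7)*n(10) + 64 = 3*10 + 64 = 30 + 64 = 94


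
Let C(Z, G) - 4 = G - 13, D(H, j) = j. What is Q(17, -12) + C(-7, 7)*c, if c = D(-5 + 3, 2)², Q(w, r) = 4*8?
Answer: 24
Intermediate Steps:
Q(w, r) = 32
c = 4 (c = 2² = 4)
C(Z, G) = -9 + G (C(Z, G) = 4 + (G - 13) = 4 + (-13 + G) = -9 + G)
Q(17, -12) + C(-7, 7)*c = 32 + (-9 + 7)*4 = 32 - 2*4 = 32 - 8 = 24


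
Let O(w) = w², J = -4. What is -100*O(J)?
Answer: -1600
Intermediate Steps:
-100*O(J) = -100*(-4)² = -100*16 = -1600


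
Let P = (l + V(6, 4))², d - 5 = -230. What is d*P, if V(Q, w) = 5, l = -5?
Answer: 0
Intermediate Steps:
d = -225 (d = 5 - 230 = -225)
P = 0 (P = (-5 + 5)² = 0² = 0)
d*P = -225*0 = 0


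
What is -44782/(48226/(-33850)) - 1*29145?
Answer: 55161965/24113 ≈ 2287.6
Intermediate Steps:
-44782/(48226/(-33850)) - 1*29145 = -44782/(48226*(-1/33850)) - 29145 = -44782/(-24113/16925) - 29145 = -44782*(-16925/24113) - 29145 = 757935350/24113 - 29145 = 55161965/24113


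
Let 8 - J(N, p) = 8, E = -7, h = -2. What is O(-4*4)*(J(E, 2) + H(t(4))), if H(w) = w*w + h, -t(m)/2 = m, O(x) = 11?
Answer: 682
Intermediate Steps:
t(m) = -2*m
J(N, p) = 0 (J(N, p) = 8 - 1*8 = 8 - 8 = 0)
H(w) = -2 + w² (H(w) = w*w - 2 = w² - 2 = -2 + w²)
O(-4*4)*(J(E, 2) + H(t(4))) = 11*(0 + (-2 + (-2*4)²)) = 11*(0 + (-2 + (-8)²)) = 11*(0 + (-2 + 64)) = 11*(0 + 62) = 11*62 = 682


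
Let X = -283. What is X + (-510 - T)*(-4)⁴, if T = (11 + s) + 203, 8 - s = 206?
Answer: -134939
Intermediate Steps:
s = -198 (s = 8 - 1*206 = 8 - 206 = -198)
T = 16 (T = (11 - 198) + 203 = -187 + 203 = 16)
X + (-510 - T)*(-4)⁴ = -283 + (-510 - 1*16)*(-4)⁴ = -283 + (-510 - 16)*256 = -283 - 526*256 = -283 - 134656 = -134939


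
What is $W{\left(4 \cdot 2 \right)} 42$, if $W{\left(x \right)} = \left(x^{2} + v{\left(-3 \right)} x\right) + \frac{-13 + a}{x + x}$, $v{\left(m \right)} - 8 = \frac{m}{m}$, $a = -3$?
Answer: $5670$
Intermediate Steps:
$v{\left(m \right)} = 9$ ($v{\left(m \right)} = 8 + \frac{m}{m} = 8 + 1 = 9$)
$W{\left(x \right)} = x^{2} - \frac{8}{x} + 9 x$ ($W{\left(x \right)} = \left(x^{2} + 9 x\right) + \frac{-13 - 3}{x + x} = \left(x^{2} + 9 x\right) - \frac{16}{2 x} = \left(x^{2} + 9 x\right) - 16 \frac{1}{2 x} = \left(x^{2} + 9 x\right) - \frac{8}{x} = x^{2} - \frac{8}{x} + 9 x$)
$W{\left(4 \cdot 2 \right)} 42 = \frac{-8 + \left(4 \cdot 2\right)^{2} \left(9 + 4 \cdot 2\right)}{4 \cdot 2} \cdot 42 = \frac{-8 + 8^{2} \left(9 + 8\right)}{8} \cdot 42 = \frac{-8 + 64 \cdot 17}{8} \cdot 42 = \frac{-8 + 1088}{8} \cdot 42 = \frac{1}{8} \cdot 1080 \cdot 42 = 135 \cdot 42 = 5670$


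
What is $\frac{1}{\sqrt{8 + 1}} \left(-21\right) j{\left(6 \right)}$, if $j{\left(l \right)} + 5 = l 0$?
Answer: $35$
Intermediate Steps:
$j{\left(l \right)} = -5$ ($j{\left(l \right)} = -5 + l 0 = -5 + 0 = -5$)
$\frac{1}{\sqrt{8 + 1}} \left(-21\right) j{\left(6 \right)} = \frac{1}{\sqrt{8 + 1}} \left(-21\right) \left(-5\right) = \frac{1}{\sqrt{9}} \left(-21\right) \left(-5\right) = \frac{1}{3} \left(-21\right) \left(-5\right) = \left(-7\right) \left(-5\right) = 35$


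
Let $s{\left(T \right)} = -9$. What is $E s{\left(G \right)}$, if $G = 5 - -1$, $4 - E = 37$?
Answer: $297$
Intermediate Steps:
$E = -33$ ($E = 4 - 37 = -33$)
$G = 6$ ($G = 5 + 1 = 6$)
$E s{\left(G \right)} = \left(-33\right) \left(-9\right) = 297$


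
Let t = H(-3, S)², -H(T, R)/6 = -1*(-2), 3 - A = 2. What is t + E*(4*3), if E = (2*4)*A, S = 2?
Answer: 240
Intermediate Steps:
A = 1 (A = 3 - 1*2 = 3 - 2 = 1)
H(T, R) = -12 (H(T, R) = -(-6)*(-2) = -6*2 = -12)
E = 8 (E = (2*4)*1 = 8*1 = 8)
t = 144 (t = (-12)² = 144)
t + E*(4*3) = 144 + 8*(4*3) = 144 + 8*12 = 144 + 96 = 240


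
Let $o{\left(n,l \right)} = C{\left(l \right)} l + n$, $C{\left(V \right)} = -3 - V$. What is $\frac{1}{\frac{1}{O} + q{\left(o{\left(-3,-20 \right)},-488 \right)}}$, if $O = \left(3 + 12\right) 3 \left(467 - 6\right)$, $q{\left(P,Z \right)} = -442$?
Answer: $- \frac{20745}{9169289} \approx -0.0022624$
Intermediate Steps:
$o{\left(n,l \right)} = n + l \left(-3 - l\right)$ ($o{\left(n,l \right)} = \left(-3 - l\right) l + n = l \left(-3 - l\right) + n = n + l \left(-3 - l\right)$)
$O = 20745$ ($O = 15 \cdot 3 \cdot 461 = 45 \cdot 461 = 20745$)
$\frac{1}{\frac{1}{O} + q{\left(o{\left(-3,-20 \right)},-488 \right)}} = \frac{1}{\frac{1}{20745} - 442} = \frac{1}{- \frac{9169289}{20745}} = - \frac{20745}{9169289}$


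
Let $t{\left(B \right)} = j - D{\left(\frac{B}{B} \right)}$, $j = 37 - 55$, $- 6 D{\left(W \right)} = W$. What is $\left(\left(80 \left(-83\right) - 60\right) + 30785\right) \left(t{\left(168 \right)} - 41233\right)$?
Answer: $- \frac{5961157925}{6} \approx -9.9353 \cdot 10^{8}$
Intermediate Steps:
$D{\left(W \right)} = - \frac{W}{6}$
$j = -18$
$t{\left(B \right)} = - \frac{107}{6}$ ($t{\left(B \right)} = -18 - - \frac{B \frac{1}{B}}{6} = -18 - \left(- \frac{1}{6}\right) 1 = -18 - - \frac{1}{6} = -18 + \frac{1}{6} = - \frac{107}{6}$)
$\left(\left(80 \left(-83\right) - 60\right) + 30785\right) \left(t{\left(168 \right)} - 41233\right) = \left(\left(80 \left(-83\right) - 60\right) + 30785\right) \left(- \frac{107}{6} - 41233\right) = \left(\left(-6640 - 60\right) + 30785\right) \left(- \frac{247505}{6}\right) = \left(-6700 + 30785\right) \left(- \frac{247505}{6}\right) = 24085 \left(- \frac{247505}{6}\right) = - \frac{5961157925}{6}$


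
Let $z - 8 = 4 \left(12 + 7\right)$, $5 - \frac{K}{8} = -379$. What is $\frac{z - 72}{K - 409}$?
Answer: $\frac{12}{2663} \approx 0.0045062$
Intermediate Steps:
$K = 3072$ ($K = 40 - -3032 = 40 + 3032 = 3072$)
$z = 84$ ($z = 8 + 4 \left(12 + 7\right) = 8 + 4 \cdot 19 = 8 + 76 = 84$)
$\frac{z - 72}{K - 409} = \frac{84 - 72}{3072 - 409} = \frac{12}{2663}$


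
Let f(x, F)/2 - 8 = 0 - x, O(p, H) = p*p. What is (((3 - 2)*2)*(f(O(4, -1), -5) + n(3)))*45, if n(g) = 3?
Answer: -1170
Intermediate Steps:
O(p, H) = p²
f(x, F) = 16 - 2*x (f(x, F) = 16 + 2*(0 - x) = 16 + 2*(-x) = 16 - 2*x)
(((3 - 2)*2)*(f(O(4, -1), -5) + n(3)))*45 = (((3 - 2)*2)*((16 - 2*4²) + 3))*45 = ((1*2)*((16 - 2*16) + 3))*45 = (2*((16 - 32) + 3))*45 = (2*(-16 + 3))*45 = (2*(-13))*45 = -26*45 = -1170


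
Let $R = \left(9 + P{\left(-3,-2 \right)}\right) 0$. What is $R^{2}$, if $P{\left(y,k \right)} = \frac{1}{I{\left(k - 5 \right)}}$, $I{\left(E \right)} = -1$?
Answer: $0$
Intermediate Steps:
$P{\left(y,k \right)} = -1$ ($P{\left(y,k \right)} = \frac{1}{-1} = -1$)
$R = 0$ ($R = \left(9 - 1\right) 0 = 8 \cdot 0 = 0$)
$R^{2} = 0^{2} = 0$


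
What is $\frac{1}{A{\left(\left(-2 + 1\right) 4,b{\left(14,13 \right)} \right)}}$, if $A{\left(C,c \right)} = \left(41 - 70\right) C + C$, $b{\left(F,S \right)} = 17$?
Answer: $\frac{1}{112} \approx 0.0089286$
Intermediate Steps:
$A{\left(C,c \right)} = - 28 C$ ($A{\left(C,c \right)} = - 29 C + C = - 28 C$)
$\frac{1}{A{\left(\left(-2 + 1\right) 4,b{\left(14,13 \right)} \right)}} = \frac{1}{\left(-28\right) \left(-2 + 1\right) 4} = \frac{1}{\left(-28\right) \left(\left(-1\right) 4\right)} = \frac{1}{\left(-28\right) \left(-4\right)} = \frac{1}{112}$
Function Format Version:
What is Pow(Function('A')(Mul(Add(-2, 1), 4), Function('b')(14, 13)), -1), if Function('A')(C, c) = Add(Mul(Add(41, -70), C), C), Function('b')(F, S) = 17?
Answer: Rational(1, 112) ≈ 0.0089286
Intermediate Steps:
Function('A')(C, c) = Mul(-28, C) (Function('A')(C, c) = Add(Mul(-29, C), C) = Mul(-28, C))
Pow(Function('A')(Mul(Add(-2, 1), 4), Function('b')(14, 13)), -1) = Pow(Mul(-28, Mul(Add(-2, 1), 4)), -1) = Pow(Mul(-28, Mul(-1, 4)), -1) = Pow(Mul(-28, -4), -1) = Pow(112, -1) = Rational(1, 112)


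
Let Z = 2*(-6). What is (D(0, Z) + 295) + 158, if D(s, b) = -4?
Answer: 449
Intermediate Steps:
Z = -12
(D(0, Z) + 295) + 158 = (-4 + 295) + 158 = 291 + 158 = 449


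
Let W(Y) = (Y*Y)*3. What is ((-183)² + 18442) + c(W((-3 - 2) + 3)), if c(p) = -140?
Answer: 51791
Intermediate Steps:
W(Y) = 3*Y² (W(Y) = Y²*3 = 3*Y²)
((-183)² + 18442) + c(W((-3 - 2) + 3)) = ((-183)² + 18442) - 140 = (33489 + 18442) - 140 = 51931 - 140 = 51791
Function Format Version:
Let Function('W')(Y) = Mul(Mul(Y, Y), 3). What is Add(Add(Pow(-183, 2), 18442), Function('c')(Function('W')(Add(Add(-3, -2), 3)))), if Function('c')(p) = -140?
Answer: 51791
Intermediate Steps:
Function('W')(Y) = Mul(3, Pow(Y, 2)) (Function('W')(Y) = Mul(Pow(Y, 2), 3) = Mul(3, Pow(Y, 2)))
Add(Add(Pow(-183, 2), 18442), Function('c')(Function('W')(Add(Add(-3, -2), 3)))) = Add(Add(Pow(-183, 2), 18442), -140) = Add(Add(33489, 18442), -140) = Add(51931, -140) = 51791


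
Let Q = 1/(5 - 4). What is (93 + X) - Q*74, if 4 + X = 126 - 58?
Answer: 83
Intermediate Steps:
X = 64 (X = -4 + (126 - 58) = -4 + 68 = 64)
Q = 1 (Q = 1/1 = 1)
(93 + X) - Q*74 = (93 + 64) - 74 = 157 - 1*74 = 157 - 74 = 83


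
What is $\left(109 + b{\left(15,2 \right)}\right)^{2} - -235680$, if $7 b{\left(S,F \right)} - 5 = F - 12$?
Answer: $\frac{12122884}{49} \approx 2.4741 \cdot 10^{5}$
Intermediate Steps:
$b{\left(S,F \right)} = -1 + \frac{F}{7}$ ($b{\left(S,F \right)} = \frac{5}{7} + \frac{F - 12}{7} = \frac{5}{7} + \frac{-12 + F}{7} = \frac{5}{7} + \left(- \frac{12}{7} + \frac{F}{7}\right) = -1 + \frac{F}{7}$)
$\left(109 + b{\left(15,2 \right)}\right)^{2} - -235680 = \left(109 + \left(-1 + \frac{1}{7} \cdot 2\right)\right)^{2} - -235680 = \left(109 + \left(-1 + \frac{2}{7}\right)\right)^{2} + 235680 = \left(109 - \frac{5}{7}\right)^{2} + 235680 = \left(\frac{758}{7}\right)^{2} + 235680 = \frac{574564}{49} + 235680 = \frac{12122884}{49}$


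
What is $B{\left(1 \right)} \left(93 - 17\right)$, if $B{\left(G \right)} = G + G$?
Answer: $152$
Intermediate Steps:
$B{\left(G \right)} = 2 G$
$B{\left(1 \right)} \left(93 - 17\right) = 2 \cdot 1 \left(93 - 17\right) = 2 \cdot 76 = 152$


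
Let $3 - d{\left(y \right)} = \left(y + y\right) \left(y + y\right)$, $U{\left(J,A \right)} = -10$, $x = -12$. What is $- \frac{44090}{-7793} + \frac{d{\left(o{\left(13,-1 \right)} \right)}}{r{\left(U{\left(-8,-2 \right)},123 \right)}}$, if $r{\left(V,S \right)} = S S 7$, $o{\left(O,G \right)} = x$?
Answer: $\frac{1554932627}{275100693} \approx 5.6522$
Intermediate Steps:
$o{\left(O,G \right)} = -12$
$d{\left(y \right)} = 3 - 4 y^{2}$ ($d{\left(y \right)} = 3 - \left(y + y\right) \left(y + y\right) = 3 - 2 y 2 y = 3 - 4 y^{2}$)
$r{\left(V,S \right)} = 7 S^{2}$ ($r{\left(V,S \right)} = S^{2} \cdot 7 = 7 S^{2}$)
$- \frac{44090}{-7793} + \frac{d{\left(o{\left(13,-1 \right)} \right)}}{r{\left(U{\left(-8,-2 \right)},123 \right)}} = - \frac{44090}{-7793} + \frac{3 - 4 \left(-12\right)^{2}}{7 \cdot 123^{2}} = \left(-44090\right) \left(- \frac{1}{7793}\right) + \frac{3 - 576}{7 \cdot 15129} = \frac{44090}{7793} + \frac{3 - 576}{105903} = \frac{44090}{7793} - \frac{191}{35301} = \frac{1554932627}{275100693}$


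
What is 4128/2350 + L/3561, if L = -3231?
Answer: 1184493/1394725 ≈ 0.84927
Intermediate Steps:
4128/2350 + L/3561 = 4128/2350 - 3231/3561 = 4128*(1/2350) - 3231*1/3561 = 2064/1175 - 1077/1187 = 1184493/1394725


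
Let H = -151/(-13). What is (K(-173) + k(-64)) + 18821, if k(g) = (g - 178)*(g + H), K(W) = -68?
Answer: 408591/13 ≈ 31430.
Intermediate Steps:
H = 151/13 (H = -151*(-1/13) = 151/13 ≈ 11.615)
k(g) = (-178 + g)*(151/13 + g) (k(g) = (g - 178)*(g + 151/13) = (-178 + g)*(151/13 + g))
(K(-173) + k(-64)) + 18821 = (-68 + (-26878/13 + (-64)² - 2163/13*(-64))) + 18821 = (-68 + (-26878/13 + 4096 + 138432/13)) + 18821 = (-68 + 164802/13) + 18821 = 163918/13 + 18821 = 408591/13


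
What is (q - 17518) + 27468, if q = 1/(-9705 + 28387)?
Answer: 185885901/18682 ≈ 9950.0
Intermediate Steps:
q = 1/18682 ≈ 5.3527e-5
(q - 17518) + 27468 = (1/18682 - 17518) + 27468 = -327271275/18682 + 27468 = 185885901/18682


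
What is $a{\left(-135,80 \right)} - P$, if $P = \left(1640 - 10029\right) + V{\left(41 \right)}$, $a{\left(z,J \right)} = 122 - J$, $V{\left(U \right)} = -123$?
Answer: $8554$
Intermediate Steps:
$P = -8512$ ($P = \left(1640 - 10029\right) - 123 = -8389 - 123 = -8512$)
$a{\left(-135,80 \right)} - P = \left(122 - 80\right) - -8512 = \left(122 - 80\right) + 8512 = 42 + 8512 = 8554$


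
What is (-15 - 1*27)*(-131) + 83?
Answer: 5585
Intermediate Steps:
(-15 - 1*27)*(-131) + 83 = (-15 - 27)*(-131) + 83 = -42*(-131) + 83 = 5502 + 83 = 5585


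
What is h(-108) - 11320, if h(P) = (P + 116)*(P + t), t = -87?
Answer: -12880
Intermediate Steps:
h(P) = (-87 + P)*(116 + P) (h(P) = (P + 116)*(P - 87) = (116 + P)*(-87 + P) = (-87 + P)*(116 + P))
h(-108) - 11320 = (-10092 + (-108)² + 29*(-108)) - 11320 = (-10092 + 11664 - 3132) - 11320 = -1560 - 11320 = -12880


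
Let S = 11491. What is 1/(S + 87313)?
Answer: 1/98804 ≈ 1.0121e-5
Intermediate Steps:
1/(S + 87313) = 1/(11491 + 87313) = 1/98804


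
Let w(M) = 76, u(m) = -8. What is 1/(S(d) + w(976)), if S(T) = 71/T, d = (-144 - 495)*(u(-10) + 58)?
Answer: 450/34199 ≈ 0.013158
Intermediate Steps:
d = -31950 (d = (-144 - 495)*(-8 + 58) = -639*50 = -31950)
1/(S(d) + w(976)) = 1/(71/(-31950) + 76) = 1/(71*(-1/31950) + 76) = 1/(-1/450 + 76) = 1/(34199/450) = 450/34199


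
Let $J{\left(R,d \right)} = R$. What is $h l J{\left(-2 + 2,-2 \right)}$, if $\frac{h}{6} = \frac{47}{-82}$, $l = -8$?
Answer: $0$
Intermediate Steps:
$h = - \frac{141}{41}$ ($h = 6 \frac{47}{-82} = 6 \cdot 47 \left(- \frac{1}{82}\right) = 6 \left(- \frac{47}{82}\right) = - \frac{141}{41} \approx -3.439$)
$h l J{\left(-2 + 2,-2 \right)} = \left(- \frac{141}{41}\right) \left(-8\right) \left(-2 + 2\right) = \frac{1128}{41} \cdot 0 = 0$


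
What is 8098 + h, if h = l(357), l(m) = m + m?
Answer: 8812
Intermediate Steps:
l(m) = 2*m
h = 714 (h = 2*357 = 714)
8098 + h = 8098 + 714 = 8812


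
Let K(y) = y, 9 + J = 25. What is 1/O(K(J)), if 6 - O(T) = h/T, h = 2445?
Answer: -16/2349 ≈ -0.0068114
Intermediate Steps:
J = 16 (J = -9 + 25 = 16)
O(T) = 6 - 2445/T
1/O(K(J)) = 1/(6 - 2445/16) = 1/(-2349/16) = -16/2349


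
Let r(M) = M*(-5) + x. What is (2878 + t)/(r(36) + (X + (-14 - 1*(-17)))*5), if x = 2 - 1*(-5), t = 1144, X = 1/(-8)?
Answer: -32176/1269 ≈ -25.355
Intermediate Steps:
X = -1/8 ≈ -0.12500
x = 7 (x = 2 + 5 = 7)
r(M) = 7 - 5*M (r(M) = M*(-5) + 7 = -5*M + 7 = 7 - 5*M)
(2878 + t)/(r(36) + (X + (-14 - 1*(-17)))*5) = (2878 + 1144)/((7 - 5*36) + (-1/8 + (-14 - 1*(-17)))*5) = 4022/((7 - 180) + (-1/8 + (-14 + 17))*5) = 4022/(-173 + (-1/8 + 3)*5) = 4022/(-173 + (23/8)*5) = 4022/(-173 + 115/8) = 4022/(-1269/8) = 4022*(-8/1269) = -32176/1269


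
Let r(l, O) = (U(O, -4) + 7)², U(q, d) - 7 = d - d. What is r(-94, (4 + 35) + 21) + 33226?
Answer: 33422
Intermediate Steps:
U(q, d) = 7 (U(q, d) = 7 + (d - d) = 7 + 0 = 7)
r(l, O) = 196 (r(l, O) = (7 + 7)² = 14² = 196)
r(-94, (4 + 35) + 21) + 33226 = 196 + 33226 = 33422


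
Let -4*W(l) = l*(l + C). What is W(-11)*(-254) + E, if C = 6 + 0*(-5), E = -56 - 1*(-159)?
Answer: 7191/2 ≈ 3595.5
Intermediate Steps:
E = 103 (E = -56 + 159 = 103)
C = 6 (C = 6 + 0 = 6)
W(l) = -l*(6 + l)/4 (W(l) = -l*(l + 6)/4 = -l*(6 + l)/4)
W(-11)*(-254) + E = -¼*(-11)*(6 - 11)*(-254) + 103 = -¼*(-11)*(-5)*(-254) + 103 = -55/4*(-254) + 103 = 6985/2 + 103 = 7191/2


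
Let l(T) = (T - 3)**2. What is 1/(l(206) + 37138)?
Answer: 1/78347 ≈ 1.2764e-5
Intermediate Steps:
l(T) = (-3 + T)**2
1/(l(206) + 37138) = 1/((-3 + 206)**2 + 37138) = 1/(203**2 + 37138) = 1/(41209 + 37138) = 1/78347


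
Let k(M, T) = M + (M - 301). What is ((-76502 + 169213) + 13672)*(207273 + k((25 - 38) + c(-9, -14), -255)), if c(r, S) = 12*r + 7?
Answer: 21994046952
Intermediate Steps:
c(r, S) = 7 + 12*r
k(M, T) = -301 + 2*M (k(M, T) = M + (-301 + M) = -301 + 2*M)
((-76502 + 169213) + 13672)*(207273 + k((25 - 38) + c(-9, -14), -255)) = ((-76502 + 169213) + 13672)*(207273 + (-301 + 2*((25 - 38) + (7 + 12*(-9))))) = (92711 + 13672)*(207273 + (-301 + 2*(-13 + (7 - 108)))) = 106383*(207273 + (-301 + 2*(-13 - 101))) = 106383*(207273 + (-301 + 2*(-114))) = 106383*(207273 + (-301 - 228)) = 106383*(207273 - 529) = 106383*206744 = 21994046952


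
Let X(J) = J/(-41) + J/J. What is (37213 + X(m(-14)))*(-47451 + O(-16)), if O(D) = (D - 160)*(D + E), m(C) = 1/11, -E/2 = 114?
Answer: -75643293091/451 ≈ -1.6772e+8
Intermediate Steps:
E = -228 (E = -2*114 = -228)
m(C) = 1/11
O(D) = (-228 + D)*(-160 + D) (O(D) = (D - 160)*(D - 228) = (-160 + D)*(-228 + D) = (-228 + D)*(-160 + D))
X(J) = 1 - J/41 (X(J) = J*(-1/41) + 1 = -J/41 + 1 = 1 - J/41)
(37213 + X(m(-14)))*(-47451 + O(-16)) = (37213 + (1 - 1/41*1/11))*(-47451 + (36480 + (-16)² - 388*(-16))) = (37213 + (1 - 1/451))*(-47451 + (36480 + 256 + 6208)) = (37213 + 450/451)*(-47451 + 42944) = (16783513/451)*(-4507) = -75643293091/451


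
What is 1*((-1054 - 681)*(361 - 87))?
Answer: -475390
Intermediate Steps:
1*((-1054 - 681)*(361 - 87)) = 1*(-1735*274) = 1*(-475390) = -475390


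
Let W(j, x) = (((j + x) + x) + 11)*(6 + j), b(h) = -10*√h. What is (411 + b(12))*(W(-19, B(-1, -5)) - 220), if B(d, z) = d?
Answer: -36990 + 1800*√3 ≈ -33872.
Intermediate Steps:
W(j, x) = (6 + j)*(11 + j + 2*x) (W(j, x) = ((j + 2*x) + 11)*(6 + j) = (11 + j + 2*x)*(6 + j) = (6 + j)*(11 + j + 2*x))
(411 + b(12))*(W(-19, B(-1, -5)) - 220) = (411 - 20*√3)*((66 + (-19)² + 12*(-1) + 17*(-19) + 2*(-19)*(-1)) - 220) = (411 - 20*√3)*((66 + 361 - 12 - 323 + 38) - 220) = (411 - 20*√3)*(130 - 220) = (411 - 20*√3)*(-90) = -36990 + 1800*√3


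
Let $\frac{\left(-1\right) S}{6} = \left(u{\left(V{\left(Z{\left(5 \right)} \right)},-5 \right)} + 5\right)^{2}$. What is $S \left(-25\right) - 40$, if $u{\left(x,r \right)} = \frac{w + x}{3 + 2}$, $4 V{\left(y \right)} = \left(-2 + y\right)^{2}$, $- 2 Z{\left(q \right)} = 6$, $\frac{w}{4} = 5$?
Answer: $\frac{125755}{8} \approx 15719.0$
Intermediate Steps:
$w = 20$ ($w = 4 \cdot 5 = 20$)
$Z{\left(q \right)} = -3$ ($Z{\left(q \right)} = \left(- \frac{1}{2}\right) 6 = -3$)
$V{\left(y \right)} = \frac{\left(-2 + y\right)^{2}}{4}$
$u{\left(x,r \right)} = 4 + \frac{x}{5}$ ($u{\left(x,r \right)} = \frac{20 + x}{3 + 2} = \frac{20 + x}{5} = \left(20 + x\right) \frac{1}{5} = 4 + \frac{x}{5}$)
$S = - \frac{5043}{8}$ ($S = - 6 \left(\left(4 + \frac{\frac{1}{4} \left(-2 - 3\right)^{2}}{5}\right) + 5\right)^{2} = - 6 \left(\left(4 + \frac{\frac{1}{4} \left(-5\right)^{2}}{5}\right) + 5\right)^{2} = - 6 \left(\left(4 + \frac{\frac{1}{4} \cdot 25}{5}\right) + 5\right)^{2} = - 6 \left(\left(4 + \frac{1}{5} \cdot \frac{25}{4}\right) + 5\right)^{2} = - 6 \left(\left(4 + \frac{5}{4}\right) + 5\right)^{2} = - 6 \left(\frac{21}{4} + 5\right)^{2} = - 6 \left(\frac{41}{4}\right)^{2} = \left(-6\right) \frac{1681}{16} = - \frac{5043}{8} \approx -630.38$)
$S \left(-25\right) - 40 = \left(- \frac{5043}{8}\right) \left(-25\right) - 40 = \frac{126075}{8} - 40 = \frac{125755}{8}$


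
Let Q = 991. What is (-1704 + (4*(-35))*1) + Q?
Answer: -853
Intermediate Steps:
(-1704 + (4*(-35))*1) + Q = (-1704 + (4*(-35))*1) + 991 = (-1704 - 140*1) + 991 = (-1704 - 140) + 991 = -1844 + 991 = -853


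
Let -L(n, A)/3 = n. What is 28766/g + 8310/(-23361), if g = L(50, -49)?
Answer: -112208171/584025 ≈ -192.13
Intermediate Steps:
L(n, A) = -3*n
g = -150 (g = -3*50 = -150)
28766/g + 8310/(-23361) = 28766/(-150) + 8310/(-23361) = 28766*(-1/150) + 8310*(-1/23361) = -14383/75 - 2770/7787 = -112208171/584025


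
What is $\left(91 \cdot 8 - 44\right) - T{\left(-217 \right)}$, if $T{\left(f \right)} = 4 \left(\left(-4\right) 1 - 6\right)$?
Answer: $724$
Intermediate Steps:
$T{\left(f \right)} = -40$ ($T{\left(f \right)} = 4 \left(-4 - 6\right) = 4 \left(-10\right) = -40$)
$\left(91 \cdot 8 - 44\right) - T{\left(-217 \right)} = \left(91 \cdot 8 - 44\right) - -40 = \left(728 - 44\right) + 40 = 684 + 40 = 724$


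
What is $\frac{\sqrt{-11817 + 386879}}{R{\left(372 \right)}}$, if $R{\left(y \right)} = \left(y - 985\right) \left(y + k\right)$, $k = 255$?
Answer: $- \frac{\sqrt{375062}}{384351} \approx -0.0015934$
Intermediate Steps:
$R{\left(y \right)} = \left(-985 + y\right) \left(255 + y\right)$ ($R{\left(y \right)} = \left(y - 985\right) \left(y + 255\right) = \left(-985 + y\right) \left(255 + y\right)$)
$\frac{\sqrt{-11817 + 386879}}{R{\left(372 \right)}} = \frac{\sqrt{-11817 + 386879}}{-251175 + 372^{2} - 271560} = \frac{\sqrt{375062}}{-251175 + 138384 - 271560} = \frac{\sqrt{375062}}{-384351} = \sqrt{375062} \left(- \frac{1}{384351}\right) = - \frac{\sqrt{375062}}{384351}$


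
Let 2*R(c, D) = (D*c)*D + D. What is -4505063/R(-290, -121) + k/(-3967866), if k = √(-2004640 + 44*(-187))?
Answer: 9010126/4246011 - I*√55913/661311 ≈ 2.122 - 0.00035756*I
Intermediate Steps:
R(c, D) = D/2 + c*D²/2 (R(c, D) = ((D*c)*D + D)/2 = (c*D² + D)/2 = (D + c*D²)/2 = D/2 + c*D²/2)
k = 6*I*√55913 (k = √(-2004640 - 8228) = √(-2012868) = 6*I*√55913 ≈ 1418.8*I)
-4505063/R(-290, -121) + k/(-3967866) = -4505063*(-2/(121*(1 - 121*(-290)))) + (6*I*√55913)/(-3967866) = -4505063*(-2/(121*(1 + 35090))) + (6*I*√55913)*(-1/3967866) = -4505063/((½)*(-121)*35091) - I*√55913/661311 = -4505063/(-4246011/2) - I*√55913/661311 = -4505063*(-2/4246011) - I*√55913/661311 = 9010126/4246011 - I*√55913/661311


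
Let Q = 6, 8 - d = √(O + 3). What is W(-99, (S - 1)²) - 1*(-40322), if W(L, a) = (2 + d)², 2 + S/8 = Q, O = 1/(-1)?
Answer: 40424 - 20*√2 ≈ 40396.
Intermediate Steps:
O = -1
d = 8 - √2 (d = 8 - √(-1 + 3) = 8 - √2 ≈ 6.5858)
S = 32 (S = -16 + 8*6 = -16 + 48 = 32)
W(L, a) = (10 - √2)² (W(L, a) = (2 + (8 - √2))² = (10 - √2)²)
W(-99, (S - 1)²) - 1*(-40322) = (10 - √2)² - 1*(-40322) = (10 - √2)² + 40322 = 40322 + (10 - √2)²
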